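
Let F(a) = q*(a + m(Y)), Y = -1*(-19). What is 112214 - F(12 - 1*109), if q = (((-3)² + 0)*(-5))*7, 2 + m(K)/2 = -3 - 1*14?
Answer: 69689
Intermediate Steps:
Y = 19
m(K) = -38 (m(K) = -4 + 2*(-3 - 1*14) = -4 + 2*(-3 - 14) = -4 + 2*(-17) = -4 - 34 = -38)
q = -315 (q = ((9 + 0)*(-5))*7 = (9*(-5))*7 = -45*7 = -315)
F(a) = 11970 - 315*a (F(a) = -315*(a - 38) = -315*(-38 + a) = 11970 - 315*a)
112214 - F(12 - 1*109) = 112214 - (11970 - 315*(12 - 1*109)) = 112214 - (11970 - 315*(12 - 109)) = 112214 - (11970 - 315*(-97)) = 112214 - (11970 + 30555) = 112214 - 1*42525 = 112214 - 42525 = 69689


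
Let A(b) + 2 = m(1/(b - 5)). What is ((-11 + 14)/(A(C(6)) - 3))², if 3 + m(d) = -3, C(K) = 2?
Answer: 9/121 ≈ 0.074380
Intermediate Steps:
m(d) = -6 (m(d) = -3 - 3 = -6)
A(b) = -8 (A(b) = -2 - 6 = -8)
((-11 + 14)/(A(C(6)) - 3))² = ((-11 + 14)/(-8 - 3))² = (3/(-11))² = (3*(-1/11))² = (-3/11)² = 9/121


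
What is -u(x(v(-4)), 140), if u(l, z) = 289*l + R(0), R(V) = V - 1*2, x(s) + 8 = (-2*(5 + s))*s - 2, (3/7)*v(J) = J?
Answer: 236420/9 ≈ 26269.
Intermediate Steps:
v(J) = 7*J/3
x(s) = -10 + s*(-10 - 2*s) (x(s) = -8 + ((-2*(5 + s))*s - 2) = -8 + ((-10 - 2*s)*s - 2) = -8 + (s*(-10 - 2*s) - 2) = -8 + (-2 + s*(-10 - 2*s)) = -10 + s*(-10 - 2*s))
R(V) = -2 + V (R(V) = V - 2 = -2 + V)
u(l, z) = -2 + 289*l (u(l, z) = 289*l + (-2 + 0) = 289*l - 2 = -2 + 289*l)
-u(x(v(-4)), 140) = -(-2 + 289*(-10 - 70*(-4)/3 - 2*((7/3)*(-4))²)) = -(-2 + 289*(-10 - 10*(-28/3) - 2*(-28/3)²)) = -(-2 + 289*(-10 + 280/3 - 2*784/9)) = -(-2 + 289*(-10 + 280/3 - 1568/9)) = -(-2 + 289*(-818/9)) = -(-2 - 236402/9) = -1*(-236420/9) = 236420/9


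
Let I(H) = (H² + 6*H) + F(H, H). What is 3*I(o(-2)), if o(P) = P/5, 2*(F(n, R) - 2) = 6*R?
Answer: -108/25 ≈ -4.3200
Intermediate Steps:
F(n, R) = 2 + 3*R (F(n, R) = 2 + (6*R)/2 = 2 + 3*R)
o(P) = P/5 (o(P) = P*(⅕) = P/5)
I(H) = 2 + H² + 9*H (I(H) = (H² + 6*H) + (2 + 3*H) = 2 + H² + 9*H)
3*I(o(-2)) = 3*(2 + ((⅕)*(-2))² + 9*((⅕)*(-2))) = 3*(2 + (-⅖)² + 9*(-⅖)) = 3*(2 + 4/25 - 18/5) = 3*(-36/25) = -108/25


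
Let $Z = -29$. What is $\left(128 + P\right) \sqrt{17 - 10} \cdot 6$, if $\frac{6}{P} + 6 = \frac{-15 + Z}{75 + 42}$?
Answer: $\frac{284358 \sqrt{7}}{373} \approx 2017.0$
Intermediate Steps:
$P = - \frac{351}{373}$ ($P = \frac{6}{-6 + \frac{-15 - 29}{75 + 42}} = \frac{6}{-6 - \frac{44}{117}} = \frac{6}{- \frac{746}{117}} = 6 \left(- \frac{117}{746}\right) = - \frac{351}{373} \approx -0.94102$)
$\left(128 + P\right) \sqrt{17 - 10} \cdot 6 = \left(128 - \frac{351}{373}\right) \sqrt{17 - 10} \cdot 6 = \frac{47393 \sqrt{7} \cdot 6}{373} = \frac{47393 \cdot 6 \sqrt{7}}{373} = \frac{284358 \sqrt{7}}{373}$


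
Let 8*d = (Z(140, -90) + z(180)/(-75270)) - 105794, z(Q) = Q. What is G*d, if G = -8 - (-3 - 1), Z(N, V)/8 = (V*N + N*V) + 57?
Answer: 385053724/2509 ≈ 1.5347e+5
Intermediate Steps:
Z(N, V) = 456 + 16*N*V (Z(N, V) = 8*((V*N + N*V) + 57) = 8*((N*V + N*V) + 57) = 8*(2*N*V + 57) = 8*(57 + 2*N*V) = 456 + 16*N*V)
G = -4 (G = -8 - 1*(-4) = -8 + 4 = -4)
d = -96263431/2509 (d = (((456 + 16*140*(-90)) + 180/(-75270)) - 105794)/8 = (((456 - 201600) + 180*(-1/75270)) - 105794)/8 = ((-201144 - 6/2509) - 105794)/8 = (-504670302/2509 - 105794)/8 = (1/8)*(-770107448/2509) = -96263431/2509 ≈ -38367.)
G*d = -4*(-96263431/2509) = 385053724/2509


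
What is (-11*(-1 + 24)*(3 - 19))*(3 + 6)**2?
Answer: 327888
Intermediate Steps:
(-11*(-1 + 24)*(3 - 19))*(3 + 6)**2 = -253*(-16)*9**2 = -11*(-368)*81 = 4048*81 = 327888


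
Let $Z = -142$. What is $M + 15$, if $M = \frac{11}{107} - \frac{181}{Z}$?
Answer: $\frac{248839}{15194} \approx 16.377$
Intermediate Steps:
$M = \frac{20929}{15194}$ ($M = \frac{11}{107} - \frac{181}{-142} = 11 \cdot \frac{1}{107} - - \frac{181}{142} = \frac{11}{107} + \frac{181}{142} = \frac{20929}{15194} \approx 1.3775$)
$M + 15 = \frac{20929}{15194} + 15 = \frac{248839}{15194}$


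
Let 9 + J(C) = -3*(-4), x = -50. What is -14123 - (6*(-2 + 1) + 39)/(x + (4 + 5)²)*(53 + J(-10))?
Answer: -439661/31 ≈ -14183.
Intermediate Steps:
J(C) = 3 (J(C) = -9 - 3*(-4) = -9 + 12 = 3)
-14123 - (6*(-2 + 1) + 39)/(x + (4 + 5)²)*(53 + J(-10)) = -14123 - (6*(-2 + 1) + 39)/(-50 + (4 + 5)²)*(53 + 3) = -14123 - (6*(-1) + 39)/(-50 + 9²)*56 = -14123 - (-6 + 39)/(-50 + 81)*56 = -14123 - 33/31*56 = -14123 - 33*(1/31)*56 = -14123 - 33*56/31 = -14123 - 1*1848/31 = -14123 - 1848/31 = -439661/31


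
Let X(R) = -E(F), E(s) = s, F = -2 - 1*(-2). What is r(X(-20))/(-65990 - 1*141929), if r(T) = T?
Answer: 0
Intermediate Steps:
F = 0 (F = -2 + 2 = 0)
X(R) = 0 (X(R) = -1*0 = 0)
r(X(-20))/(-65990 - 1*141929) = 0/(-65990 - 1*141929) = 0/(-65990 - 141929) = 0/(-207919) = 0*(-1/207919) = 0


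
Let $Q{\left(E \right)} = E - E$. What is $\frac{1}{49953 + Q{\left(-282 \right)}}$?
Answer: $\frac{1}{49953} \approx 2.0019 \cdot 10^{-5}$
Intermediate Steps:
$Q{\left(E \right)} = 0$
$\frac{1}{49953 + Q{\left(-282 \right)}} = \frac{1}{49953 + 0} = \frac{1}{49953}$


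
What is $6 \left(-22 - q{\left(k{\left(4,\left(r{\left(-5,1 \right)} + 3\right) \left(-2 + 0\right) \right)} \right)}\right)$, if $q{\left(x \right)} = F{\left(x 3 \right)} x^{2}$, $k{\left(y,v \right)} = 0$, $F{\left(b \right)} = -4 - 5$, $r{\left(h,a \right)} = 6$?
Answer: $-132$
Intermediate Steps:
$F{\left(b \right)} = -9$ ($F{\left(b \right)} = -4 - 5 = -9$)
$q{\left(x \right)} = - 9 x^{2}$
$6 \left(-22 - q{\left(k{\left(4,\left(r{\left(-5,1 \right)} + 3\right) \left(-2 + 0\right) \right)} \right)}\right) = 6 \left(-22 - - 9 \cdot 0^{2}\right) = 6 \left(-22 - \left(-9\right) 0\right) = 6 \left(-22 - 0\right) = 6 \left(-22 + 0\right) = 6 \left(-22\right) = -132$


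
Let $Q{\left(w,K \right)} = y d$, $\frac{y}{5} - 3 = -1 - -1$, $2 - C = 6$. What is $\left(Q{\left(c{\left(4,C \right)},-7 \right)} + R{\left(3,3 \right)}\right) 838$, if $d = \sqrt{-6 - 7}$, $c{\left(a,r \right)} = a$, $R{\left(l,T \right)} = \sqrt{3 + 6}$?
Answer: $2514 + 12570 i \sqrt{13} \approx 2514.0 + 45322.0 i$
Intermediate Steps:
$C = -4$ ($C = 2 - 6 = -4$)
$R{\left(l,T \right)} = 3$ ($R{\left(l,T \right)} = \sqrt{9} = 3$)
$d = i \sqrt{13}$ ($d = \sqrt{-13} = i \sqrt{13} \approx 3.6056 i$)
$y = 15$ ($y = 15 + 5 \left(-1 - -1\right) = 15 + 5 \left(-1 + 1\right) = 15 + 5 \cdot 0 = 15 + 0 = 15$)
$Q{\left(w,K \right)} = 15 i \sqrt{13}$
$\left(Q{\left(c{\left(4,C \right)},-7 \right)} + R{\left(3,3 \right)}\right) 838 = \left(15 i \sqrt{13} + 3\right) 838 = \left(3 + 15 i \sqrt{13}\right) 838 = 2514 + 12570 i \sqrt{13}$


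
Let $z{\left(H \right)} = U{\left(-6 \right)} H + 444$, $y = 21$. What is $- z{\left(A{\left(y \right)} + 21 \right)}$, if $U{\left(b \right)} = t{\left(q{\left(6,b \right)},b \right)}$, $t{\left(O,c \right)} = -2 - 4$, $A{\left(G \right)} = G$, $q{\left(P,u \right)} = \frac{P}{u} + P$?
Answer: $-192$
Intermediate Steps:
$q{\left(P,u \right)} = P + \frac{P}{u}$ ($q{\left(P,u \right)} = \frac{P}{u} + P = P + \frac{P}{u}$)
$t{\left(O,c \right)} = -6$
$U{\left(b \right)} = -6$
$z{\left(H \right)} = 444 - 6 H$ ($z{\left(H \right)} = - 6 H + 444 = 444 - 6 H$)
$- z{\left(A{\left(y \right)} + 21 \right)} = - (444 - 6 \left(21 + 21\right)) = - (444 - 252) = \left(-1\right) 192 = -192$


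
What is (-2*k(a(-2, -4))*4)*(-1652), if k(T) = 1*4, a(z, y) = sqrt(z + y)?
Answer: 52864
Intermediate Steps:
a(z, y) = sqrt(y + z)
k(T) = 4
(-2*k(a(-2, -4))*4)*(-1652) = (-2*4*4)*(-1652) = -8*4*(-1652) = -32*(-1652) = 52864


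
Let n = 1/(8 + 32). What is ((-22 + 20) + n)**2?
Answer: 6241/1600 ≈ 3.9006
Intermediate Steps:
n = 1/40 ≈ 0.025000
((-22 + 20) + n)**2 = ((-22 + 20) + 1/40)**2 = (-2 + 1/40)**2 = (-79/40)**2 = 6241/1600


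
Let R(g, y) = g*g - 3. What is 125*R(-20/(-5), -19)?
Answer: 1625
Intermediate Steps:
R(g, y) = -3 + g² (R(g, y) = g² - 3 = -3 + g²)
125*R(-20/(-5), -19) = 125*(-3 + (-20/(-5))²) = 125*(-3 + (-20*(-⅕))²) = 125*(-3 + 4²) = 125*(-3 + 16) = 125*13 = 1625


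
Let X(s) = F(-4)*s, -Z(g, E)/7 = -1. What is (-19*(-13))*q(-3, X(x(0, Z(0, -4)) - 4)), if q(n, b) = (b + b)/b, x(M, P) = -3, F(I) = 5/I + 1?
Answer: 494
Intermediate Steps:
Z(g, E) = 7 (Z(g, E) = -7*(-1) = 7)
F(I) = 1 + 5/I
X(s) = -s/4 (X(s) = ((5 - 4)/(-4))*s = (-¼*1)*s = -s/4)
q(n, b) = 2 (q(n, b) = (2*b)/b = 2)
(-19*(-13))*q(-3, X(x(0, Z(0, -4)) - 4)) = -19*(-13)*2 = 247*2 = 494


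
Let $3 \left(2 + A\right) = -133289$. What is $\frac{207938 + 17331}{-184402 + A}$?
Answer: $- \frac{675807}{686501} \approx -0.98442$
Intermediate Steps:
$A = - \frac{133295}{3}$ ($A = -2 + \frac{1}{3} \left(-133289\right) = -2 - \frac{133289}{3} = - \frac{133295}{3} \approx -44432.0$)
$\frac{207938 + 17331}{-184402 + A} = \frac{207938 + 17331}{-184402 - \frac{133295}{3}} = \frac{225269}{- \frac{686501}{3}} = 225269 \left(- \frac{3}{686501}\right) = - \frac{675807}{686501}$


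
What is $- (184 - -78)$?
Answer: $-262$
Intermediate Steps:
$- (184 - -78) = - (184 + 78) = \left(-1\right) 262 = -262$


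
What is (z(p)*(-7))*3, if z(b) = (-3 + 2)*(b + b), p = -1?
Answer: -42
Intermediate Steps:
z(b) = -2*b
(z(p)*(-7))*3 = (-2*(-1)*(-7))*3 = (2*(-7))*3 = -14*3 = -42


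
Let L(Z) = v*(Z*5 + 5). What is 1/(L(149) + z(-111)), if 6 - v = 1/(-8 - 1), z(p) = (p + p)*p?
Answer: 3/87676 ≈ 3.4217e-5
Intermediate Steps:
z(p) = 2*p² (z(p) = (2*p)*p = 2*p²)
v = 55/9 (v = 6 - 1/(-8 - 1) = 6 - 1/(-9) = 6 - 1*(-⅑) = 6 + ⅑ = 55/9 ≈ 6.1111)
L(Z) = 275/9 + 275*Z/9 (L(Z) = 55*(Z*5 + 5)/9 = 55*(5*Z + 5)/9 = 55*(5 + 5*Z)/9 = 275/9 + 275*Z/9)
1/(L(149) + z(-111)) = 1/((275/9 + (275/9)*149) + 2*(-111)²) = 1/((275/9 + 40975/9) + 2*12321) = 1/(13750/3 + 24642) = 1/(87676/3) = 3/87676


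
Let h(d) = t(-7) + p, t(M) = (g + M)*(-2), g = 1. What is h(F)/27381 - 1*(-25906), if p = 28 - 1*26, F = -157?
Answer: 709332200/27381 ≈ 25906.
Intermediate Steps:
p = 2 (p = 28 - 26 = 2)
t(M) = -2 - 2*M (t(M) = (1 + M)*(-2) = -2 - 2*M)
h(d) = 14 (h(d) = (-2 - 2*(-7)) + 2 = (-2 + 14) + 2 = 12 + 2 = 14)
h(F)/27381 - 1*(-25906) = 14/27381 - 1*(-25906) = 14*(1/27381) + 25906 = 14/27381 + 25906 = 709332200/27381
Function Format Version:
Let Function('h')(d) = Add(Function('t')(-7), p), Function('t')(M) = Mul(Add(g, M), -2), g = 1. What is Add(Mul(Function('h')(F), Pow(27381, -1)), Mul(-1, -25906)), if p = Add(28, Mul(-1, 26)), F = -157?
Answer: Rational(709332200, 27381) ≈ 25906.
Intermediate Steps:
p = 2 (p = Add(28, -26) = 2)
Function('t')(M) = Add(-2, Mul(-2, M)) (Function('t')(M) = Mul(Add(1, M), -2) = Add(-2, Mul(-2, M)))
Function('h')(d) = 14 (Function('h')(d) = Add(Add(-2, Mul(-2, -7)), 2) = Add(Add(-2, 14), 2) = Add(12, 2) = 14)
Add(Mul(Function('h')(F), Pow(27381, -1)), Mul(-1, -25906)) = Add(Mul(14, Pow(27381, -1)), Mul(-1, -25906)) = Add(Mul(14, Rational(1, 27381)), 25906) = Add(Rational(14, 27381), 25906) = Rational(709332200, 27381)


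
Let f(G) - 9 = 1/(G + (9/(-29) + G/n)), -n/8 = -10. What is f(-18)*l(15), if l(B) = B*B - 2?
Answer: 42893827/21501 ≈ 1995.0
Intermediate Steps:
n = 80 (n = -8*(-10) = 80)
l(B) = -2 + B² (l(B) = B² - 2 = -2 + B²)
f(G) = 9 + 1/(-9/29 + 81*G/80) (f(G) = 9 + 1/(G + (9/(-29) + G/80)) = 9 + 1/(G + (9*(-1/29) + G*(1/80))) = 9 + 1/(G + (-9/29 + G/80)) = 9 + 1/(-9/29 + 81*G/80))
f(-18)*l(15) = ((-4160 + 21141*(-18))/(9*(-80 + 261*(-18))))*(-2 + 15²) = ((-4160 - 380538)/(9*(-80 - 4698)))*(-2 + 225) = ((⅑)*(-384698)/(-4778))*223 = ((⅑)*(-1/4778)*(-384698))*223 = (192349/21501)*223 = 42893827/21501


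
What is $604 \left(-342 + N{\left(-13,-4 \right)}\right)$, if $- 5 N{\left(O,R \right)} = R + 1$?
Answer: $- \frac{1031028}{5} \approx -2.0621 \cdot 10^{5}$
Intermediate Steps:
$N{\left(O,R \right)} = - \frac{1}{5} - \frac{R}{5}$ ($N{\left(O,R \right)} = - \frac{R + 1}{5} = - \frac{1 + R}{5} = - \frac{1}{5} - \frac{R}{5}$)
$604 \left(-342 + N{\left(-13,-4 \right)}\right) = 604 \left(-342 - - \frac{3}{5}\right) = 604 \left(-342 + \left(- \frac{1}{5} + \frac{4}{5}\right)\right) = 604 \left(-342 + \frac{3}{5}\right) = 604 \left(- \frac{1707}{5}\right) = - \frac{1031028}{5}$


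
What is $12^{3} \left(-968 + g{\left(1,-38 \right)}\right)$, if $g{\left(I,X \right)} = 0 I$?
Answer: $-1672704$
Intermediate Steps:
$g{\left(I,X \right)} = 0$
$12^{3} \left(-968 + g{\left(1,-38 \right)}\right) = 12^{3} \left(-968 + 0\right) = 1728 \left(-968\right) = -1672704$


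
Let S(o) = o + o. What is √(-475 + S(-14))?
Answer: I*√503 ≈ 22.428*I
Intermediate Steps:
S(o) = 2*o
√(-475 + S(-14)) = √(-475 + 2*(-14)) = √(-475 - 28) = √(-503) = I*√503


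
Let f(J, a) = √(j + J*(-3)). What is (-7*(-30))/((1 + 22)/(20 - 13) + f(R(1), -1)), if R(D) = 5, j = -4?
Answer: 3381/146 - 1029*I*√19/146 ≈ 23.158 - 30.721*I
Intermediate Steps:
f(J, a) = √(-4 - 3*J) (f(J, a) = √(-4 + J*(-3)) = √(-4 - 3*J))
(-7*(-30))/((1 + 22)/(20 - 13) + f(R(1), -1)) = (-7*(-30))/((1 + 22)/(20 - 13) + √(-4 - 3*5)) = 210/(23/7 + √(-4 - 15)) = 210/(23*(⅐) + √(-19)) = 210/(23/7 + I*√19)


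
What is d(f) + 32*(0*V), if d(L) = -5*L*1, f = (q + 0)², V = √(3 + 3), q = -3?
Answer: -45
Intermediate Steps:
V = √6 ≈ 2.4495
f = 9 (f = (-3 + 0)² = (-3)² = 9)
d(L) = -5*L
d(f) + 32*(0*V) = -5*9 + 32*(0*√6) = -45 + 32*0 = -45 + 0 = -45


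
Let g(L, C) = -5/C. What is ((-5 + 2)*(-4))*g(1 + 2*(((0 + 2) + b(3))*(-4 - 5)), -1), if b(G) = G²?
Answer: 60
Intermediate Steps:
g(L, C) = -5/C
((-5 + 2)*(-4))*g(1 + 2*(((0 + 2) + b(3))*(-4 - 5)), -1) = ((-5 + 2)*(-4))*(-5/(-1)) = (-3*(-4))*(-5*(-1)) = 12*5 = 60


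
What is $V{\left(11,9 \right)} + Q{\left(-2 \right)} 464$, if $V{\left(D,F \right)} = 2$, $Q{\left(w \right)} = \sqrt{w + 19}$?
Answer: $2 + 464 \sqrt{17} \approx 1915.1$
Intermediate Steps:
$Q{\left(w \right)} = \sqrt{19 + w}$
$V{\left(11,9 \right)} + Q{\left(-2 \right)} 464 = 2 + \sqrt{19 - 2} \cdot 464 = 2 + \sqrt{17} \cdot 464 = 2 + 464 \sqrt{17}$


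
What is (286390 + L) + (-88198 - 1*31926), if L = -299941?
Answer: -133675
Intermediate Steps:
(286390 + L) + (-88198 - 1*31926) = (286390 - 299941) + (-88198 - 1*31926) = -13551 + (-88198 - 31926) = -13551 - 120124 = -133675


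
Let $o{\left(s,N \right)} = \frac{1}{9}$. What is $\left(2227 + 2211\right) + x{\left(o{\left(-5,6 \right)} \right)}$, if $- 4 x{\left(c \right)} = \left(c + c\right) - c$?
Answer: $\frac{159767}{36} \approx 4438.0$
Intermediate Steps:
$o{\left(s,N \right)} = \frac{1}{9}$
$x{\left(c \right)} = - \frac{c}{4}$ ($x{\left(c \right)} = - \frac{\left(c + c\right) - c}{4} = - \frac{2 c - c}{4} = - \frac{c}{4}$)
$\left(2227 + 2211\right) + x{\left(o{\left(-5,6 \right)} \right)} = \left(2227 + 2211\right) - \frac{1}{36} = 4438 - \frac{1}{36} = \frac{159767}{36}$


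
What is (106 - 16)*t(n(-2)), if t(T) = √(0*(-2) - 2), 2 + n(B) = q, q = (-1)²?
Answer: 90*I*√2 ≈ 127.28*I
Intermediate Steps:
q = 1
n(B) = -1 (n(B) = -2 + 1 = -1)
t(T) = I*√2 (t(T) = √(0 - 2) = √(-2) = I*√2)
(106 - 16)*t(n(-2)) = (106 - 16)*(I*√2) = 90*(I*√2) = 90*I*√2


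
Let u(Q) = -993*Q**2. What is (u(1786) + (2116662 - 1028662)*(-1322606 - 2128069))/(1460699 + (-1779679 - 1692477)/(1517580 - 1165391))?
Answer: -1323350825187599892/514438647955 ≈ -2.5724e+6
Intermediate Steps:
(u(1786) + (2116662 - 1028662)*(-1322606 - 2128069))/(1460699 + (-1779679 - 1692477)/(1517580 - 1165391)) = (-993*1786**2 + (2116662 - 1028662)*(-1322606 - 2128069))/(1460699 + (-1779679 - 1692477)/(1517580 - 1165391)) = (-993*3189796 + 1088000*(-3450675))/(1460699 - 3472156/352189) = (-3167467428 - 3754334400000)/(1460699 - 3472156*1/352189) = -3757501867428/(1460699 - 3472156/352189) = -3757501867428/514438647955/352189 = -3757501867428*352189/514438647955 = -1323350825187599892/514438647955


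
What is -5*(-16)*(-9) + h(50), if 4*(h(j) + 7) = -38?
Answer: -1473/2 ≈ -736.50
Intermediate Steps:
h(j) = -33/2 (h(j) = -7 + (1/4)*(-38) = -7 - 19/2 = -33/2)
-5*(-16)*(-9) + h(50) = -5*(-16)*(-9) - 33/2 = 80*(-9) - 33/2 = -720 - 33/2 = -1473/2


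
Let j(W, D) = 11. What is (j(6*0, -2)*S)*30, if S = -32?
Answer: -10560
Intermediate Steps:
(j(6*0, -2)*S)*30 = (11*(-32))*30 = -352*30 = -10560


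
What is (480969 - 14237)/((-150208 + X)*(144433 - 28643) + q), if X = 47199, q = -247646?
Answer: -116683/2981914939 ≈ -3.9130e-5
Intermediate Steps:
(480969 - 14237)/((-150208 + X)*(144433 - 28643) + q) = (480969 - 14237)/((-150208 + 47199)*(144433 - 28643) - 247646) = 466732/(-103009*115790 - 247646) = 466732/(-11927412110 - 247646) = 466732/(-11927659756) = 466732*(-1/11927659756) = -116683/2981914939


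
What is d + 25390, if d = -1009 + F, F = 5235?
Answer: 29616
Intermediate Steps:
d = 4226 (d = -1009 + 5235 = 4226)
d + 25390 = 4226 + 25390 = 29616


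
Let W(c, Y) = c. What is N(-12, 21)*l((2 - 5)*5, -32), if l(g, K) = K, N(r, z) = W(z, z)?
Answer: -672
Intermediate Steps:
N(r, z) = z
N(-12, 21)*l((2 - 5)*5, -32) = 21*(-32) = -672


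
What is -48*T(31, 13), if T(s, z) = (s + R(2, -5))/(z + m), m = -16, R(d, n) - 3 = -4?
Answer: 480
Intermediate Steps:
R(d, n) = -1 (R(d, n) = 3 - 4 = -1)
T(s, z) = (-1 + s)/(-16 + z) (T(s, z) = (s - 1)/(z - 16) = (-1 + s)/(-16 + z))
-48*T(31, 13) = -48*(-1 + 31)/(-16 + 13) = -48*30/(-3) = -(-16)*30 = -48*(-10) = 480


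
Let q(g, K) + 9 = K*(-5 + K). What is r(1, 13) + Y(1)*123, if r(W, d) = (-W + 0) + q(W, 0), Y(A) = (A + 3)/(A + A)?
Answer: 236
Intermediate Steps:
q(g, K) = -9 + K*(-5 + K)
Y(A) = (3 + A)/(2*A) (Y(A) = (3 + A)/((2*A)) = (3 + A)*(1/(2*A)) = (3 + A)/(2*A))
r(W, d) = -9 - W (r(W, d) = (-W + 0) + (-9 + 0² - 5*0) = -W + (-9 + 0 + 0) = -W - 9 = -9 - W)
r(1, 13) + Y(1)*123 = (-9 - 1*1) + ((½)*(3 + 1)/1)*123 = (-9 - 1) + ((½)*1*4)*123 = -10 + 2*123 = -10 + 246 = 236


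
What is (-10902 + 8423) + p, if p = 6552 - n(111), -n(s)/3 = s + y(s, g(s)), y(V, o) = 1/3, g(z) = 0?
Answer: 4407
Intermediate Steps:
y(V, o) = 1/3
n(s) = -1 - 3*s (n(s) = -3*(s + 1/3) = -3*(1/3 + s) = -1 - 3*s)
p = 6886 (p = 6552 - (-1 - 3*111) = 6552 - (-1 - 333) = 6552 - 1*(-334) = 6552 + 334 = 6886)
(-10902 + 8423) + p = (-10902 + 8423) + 6886 = -2479 + 6886 = 4407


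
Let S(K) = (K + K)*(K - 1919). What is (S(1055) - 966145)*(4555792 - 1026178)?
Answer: -9844746424590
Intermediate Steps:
S(K) = 2*K*(-1919 + K) (S(K) = (2*K)*(-1919 + K) = 2*K*(-1919 + K))
(S(1055) - 966145)*(4555792 - 1026178) = (2*1055*(-1919 + 1055) - 966145)*(4555792 - 1026178) = (2*1055*(-864) - 966145)*3529614 = (-1823040 - 966145)*3529614 = -2789185*3529614 = -9844746424590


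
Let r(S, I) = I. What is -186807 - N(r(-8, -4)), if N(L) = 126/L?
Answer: -373551/2 ≈ -1.8678e+5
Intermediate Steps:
-186807 - N(r(-8, -4)) = -186807 - 126/(-4) = -186807 - 126*(-1)/4 = -186807 - 1*(-63/2) = -186807 + 63/2 = -373551/2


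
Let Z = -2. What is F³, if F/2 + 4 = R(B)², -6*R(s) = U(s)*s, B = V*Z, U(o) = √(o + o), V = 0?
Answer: -512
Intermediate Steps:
U(o) = √2*√o (U(o) = √(2*o) = √2*√o)
B = 0 (B = 0*(-2) = 0)
R(s) = -√2*s^(3/2)/6 (R(s) = -√2*√s*s/6 = -√2*s^(3/2)/6)
F = -8 (F = -8 + 2*(-√2*0^(3/2)/6)² = -8 + 2*(-⅙*√2*0)² = -8 + 2*0² = -8 + 2*0 = -8 + 0 = -8)
F³ = (-8)³ = -512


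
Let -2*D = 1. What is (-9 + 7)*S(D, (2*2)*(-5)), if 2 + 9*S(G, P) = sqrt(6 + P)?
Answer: 4/9 - 2*I*sqrt(14)/9 ≈ 0.44444 - 0.83148*I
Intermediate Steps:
D = -1/2 (D = -1/2*1 = -1/2 ≈ -0.50000)
S(G, P) = -2/9 + sqrt(6 + P)/9
(-9 + 7)*S(D, (2*2)*(-5)) = (-9 + 7)*(-2/9 + sqrt(6 + (2*2)*(-5))/9) = -2*(-2/9 + sqrt(6 + 4*(-5))/9) = -2*(-2/9 + sqrt(6 - 20)/9) = -2*(-2/9 + sqrt(-14)/9) = -2*(-2/9 + (I*sqrt(14))/9) = -2*(-2/9 + I*sqrt(14)/9) = 4/9 - 2*I*sqrt(14)/9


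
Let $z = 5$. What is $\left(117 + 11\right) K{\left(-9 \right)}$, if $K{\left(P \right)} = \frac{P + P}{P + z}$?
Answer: $576$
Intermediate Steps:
$K{\left(P \right)} = \frac{2 P}{5 + P}$ ($K{\left(P \right)} = \frac{P + P}{P + 5} = \frac{2 P}{5 + P}$)
$\left(117 + 11\right) K{\left(-9 \right)} = \left(117 + 11\right) 2 \left(-9\right) \frac{1}{5 - 9} = 128 \cdot 2 \left(-9\right) \frac{1}{-4} = 128 \cdot 2 \left(-9\right) \left(- \frac{1}{4}\right) = 128 \cdot \frac{9}{2} = 576$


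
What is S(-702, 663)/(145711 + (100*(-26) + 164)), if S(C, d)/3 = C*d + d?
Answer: -1394289/143275 ≈ -9.7316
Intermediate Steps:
S(C, d) = 3*d + 3*C*d (S(C, d) = 3*(C*d + d) = 3*(d + C*d) = 3*d + 3*C*d)
S(-702, 663)/(145711 + (100*(-26) + 164)) = (3*663*(1 - 702))/(145711 + (100*(-26) + 164)) = (3*663*(-701))/(145711 + (-2600 + 164)) = -1394289/(145711 - 2436) = -1394289/143275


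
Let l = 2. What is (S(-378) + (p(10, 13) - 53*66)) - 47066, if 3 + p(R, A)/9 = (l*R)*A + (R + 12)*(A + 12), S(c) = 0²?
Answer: -43301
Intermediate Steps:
S(c) = 0
p(R, A) = -27 + 9*(12 + A)*(12 + R) + 18*A*R (p(R, A) = -27 + 9*((2*R)*A + (R + 12)*(A + 12)) = -27 + 9*(2*A*R + (12 + R)*(12 + A)) = -27 + 9*(2*A*R + (12 + A)*(12 + R)) = -27 + 9*((12 + A)*(12 + R) + 2*A*R) = -27 + (9*(12 + A)*(12 + R) + 18*A*R) = -27 + 9*(12 + A)*(12 + R) + 18*A*R)
(S(-378) + (p(10, 13) - 53*66)) - 47066 = (0 + ((1269 + 108*13 + 108*10 + 27*13*10) - 53*66)) - 47066 = (0 + ((1269 + 1404 + 1080 + 3510) - 3498)) - 47066 = (0 + (7263 - 3498)) - 47066 = (0 + 3765) - 47066 = 3765 - 47066 = -43301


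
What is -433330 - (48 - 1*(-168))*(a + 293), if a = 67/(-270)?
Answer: -2482822/5 ≈ -4.9656e+5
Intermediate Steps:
a = -67/270 (a = 67*(-1/270) = -67/270 ≈ -0.24815)
-433330 - (48 - 1*(-168))*(a + 293) = -433330 - (48 - 1*(-168))*(-67/270 + 293) = -433330 - (48 + 168)*79043/270 = -433330 - 216*79043/270 = -433330 - 1*316172/5 = -433330 - 316172/5 = -2482822/5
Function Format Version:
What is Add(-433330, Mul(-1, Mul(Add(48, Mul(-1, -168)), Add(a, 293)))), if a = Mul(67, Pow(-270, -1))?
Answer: Rational(-2482822, 5) ≈ -4.9656e+5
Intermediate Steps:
a = Rational(-67, 270) (a = Mul(67, Rational(-1, 270)) = Rational(-67, 270) ≈ -0.24815)
Add(-433330, Mul(-1, Mul(Add(48, Mul(-1, -168)), Add(a, 293)))) = Add(-433330, Mul(-1, Mul(Add(48, Mul(-1, -168)), Add(Rational(-67, 270), 293)))) = Add(-433330, Mul(-1, Mul(Add(48, 168), Rational(79043, 270)))) = Add(-433330, Mul(-1, Mul(216, Rational(79043, 270)))) = Add(-433330, Mul(-1, Rational(316172, 5))) = Add(-433330, Rational(-316172, 5)) = Rational(-2482822, 5)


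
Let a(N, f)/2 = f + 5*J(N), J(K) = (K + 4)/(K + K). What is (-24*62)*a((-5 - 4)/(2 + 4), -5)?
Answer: 27280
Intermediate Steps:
J(K) = (4 + K)/(2*K) (J(K) = (4 + K)/((2*K)) = (4 + K)*(1/(2*K)) = (4 + K)/(2*K))
a(N, f) = 2*f + 5*(4 + N)/N (a(N, f) = 2*(f + 5*((4 + N)/(2*N))) = 2*(f + 5*(4 + N)/(2*N)) = 2*f + 5*(4 + N)/N)
(-24*62)*a((-5 - 4)/(2 + 4), -5) = (-24*62)*(5 + 2*(-5) + 20/(((-5 - 4)/(2 + 4)))) = -1488*(5 - 10 + 20/((-9/6))) = -1488*(5 - 10 + 20/((-9*1/6))) = -1488*(5 - 10 + 20/(-3/2)) = -1488*(5 - 10 + 20*(-2/3)) = -1488*(5 - 10 - 40/3) = -1488*(-55/3) = 27280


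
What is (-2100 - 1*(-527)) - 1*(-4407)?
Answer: 2834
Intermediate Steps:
(-2100 - 1*(-527)) - 1*(-4407) = (-2100 + 527) + 4407 = -1573 + 4407 = 2834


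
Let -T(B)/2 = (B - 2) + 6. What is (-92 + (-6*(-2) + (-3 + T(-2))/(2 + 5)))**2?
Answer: 6561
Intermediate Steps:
T(B) = -8 - 2*B (T(B) = -2*((B - 2) + 6) = -2*((-2 + B) + 6) = -2*(4 + B) = -8 - 2*B)
(-92 + (-6*(-2) + (-3 + T(-2))/(2 + 5)))**2 = (-92 + (-6*(-2) + (-3 + (-8 - 2*(-2)))/(2 + 5)))**2 = (-92 + (12 + (-3 + (-8 + 4))/7))**2 = (-92 + (12 + (-3 - 4)*(1/7)))**2 = (-92 + (12 - 7*1/7))**2 = (-92 + (12 - 1))**2 = (-92 + 11)**2 = (-81)**2 = 6561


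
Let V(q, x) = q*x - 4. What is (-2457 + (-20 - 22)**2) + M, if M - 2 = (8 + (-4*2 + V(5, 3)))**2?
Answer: -570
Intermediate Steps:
V(q, x) = -4 + q*x
M = 123 (M = 2 + (8 + (-4*2 + (-4 + 5*3)))**2 = 2 + (8 + (-8 + (-4 + 15)))**2 = 2 + (8 + (-8 + 11))**2 = 2 + (8 + 3)**2 = 2 + 11**2 = 2 + 121 = 123)
(-2457 + (-20 - 22)**2) + M = (-2457 + (-20 - 22)**2) + 123 = (-2457 + (-42)**2) + 123 = (-2457 + 1764) + 123 = -693 + 123 = -570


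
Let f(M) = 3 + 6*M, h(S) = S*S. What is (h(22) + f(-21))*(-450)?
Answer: -162450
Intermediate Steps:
h(S) = S**2
(h(22) + f(-21))*(-450) = (22**2 + (3 + 6*(-21)))*(-450) = (484 + (3 - 126))*(-450) = (484 - 123)*(-450) = 361*(-450) = -162450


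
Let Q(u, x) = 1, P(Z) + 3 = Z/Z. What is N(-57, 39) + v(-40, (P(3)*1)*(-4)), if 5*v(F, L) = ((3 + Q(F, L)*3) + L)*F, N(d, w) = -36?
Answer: -148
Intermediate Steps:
P(Z) = -2 (P(Z) = -3 + Z/Z = -3 + 1 = -2)
v(F, L) = F*(6 + L)/5 (v(F, L) = (((3 + 1*3) + L)*F)/5 = (((3 + 3) + L)*F)/5 = ((6 + L)*F)/5 = (F*(6 + L))/5 = F*(6 + L)/5)
N(-57, 39) + v(-40, (P(3)*1)*(-4)) = -36 + (1/5)*(-40)*(6 - 2*1*(-4)) = -36 + (1/5)*(-40)*(6 - 2*(-4)) = -36 + (1/5)*(-40)*(6 + 8) = -36 + (1/5)*(-40)*14 = -36 - 112 = -148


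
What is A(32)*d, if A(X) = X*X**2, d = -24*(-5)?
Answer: 3932160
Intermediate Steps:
d = 120
A(X) = X**3
A(32)*d = 32**3*120 = 32768*120 = 3932160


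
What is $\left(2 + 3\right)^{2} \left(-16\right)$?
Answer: $-400$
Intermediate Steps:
$\left(2 + 3\right)^{2} \left(-16\right) = 5^{2} \left(-16\right) = 25 \left(-16\right) = -400$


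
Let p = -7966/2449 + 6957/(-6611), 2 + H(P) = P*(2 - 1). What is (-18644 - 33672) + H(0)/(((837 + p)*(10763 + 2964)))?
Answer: -4840854391806575923/92531049617524 ≈ -52316.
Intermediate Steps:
H(P) = -2 + P (H(P) = -2 + P*(2 - 1) = -2 + P*1 = -2 + P)
p = -69700919/16190339 (p = -7966*1/2449 + 6957*(-1/6611) = -7966/2449 - 6957/6611 = -69700919/16190339 ≈ -4.3051)
(-18644 - 33672) + H(0)/(((837 + p)*(10763 + 2964))) = (-18644 - 33672) + (-2 + 0)/(((837 - 69700919/16190339)*(10763 + 2964))) = -52316 - 2/((13481612824/16190339)*13727) = -52316 - 2/185062099235048/16190339 = -52316 - 2*16190339/185062099235048 = -52316 - 16190339/92531049617524 = -4840854391806575923/92531049617524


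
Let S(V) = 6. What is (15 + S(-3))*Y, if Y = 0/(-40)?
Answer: 0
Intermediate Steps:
Y = 0 (Y = 0*(-1/40) = 0)
(15 + S(-3))*Y = (15 + 6)*0 = 21*0 = 0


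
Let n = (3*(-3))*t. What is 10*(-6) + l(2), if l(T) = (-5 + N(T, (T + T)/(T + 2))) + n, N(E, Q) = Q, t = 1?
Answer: -73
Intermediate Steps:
n = -9 (n = (3*(-3))*1 = -9*1 = -9)
l(T) = -14 + 2*T/(2 + T) (l(T) = (-5 + (T + T)/(T + 2)) - 9 = (-5 + (2*T)/(2 + T)) - 9 = (-5 + 2*T/(2 + T)) - 9 = -14 + 2*T/(2 + T))
10*(-6) + l(2) = 10*(-6) + 4*(-7 - 3*2)/(2 + 2) = -60 + 4*(-7 - 6)/4 = -60 + 4*(1/4)*(-13) = -60 - 13 = -73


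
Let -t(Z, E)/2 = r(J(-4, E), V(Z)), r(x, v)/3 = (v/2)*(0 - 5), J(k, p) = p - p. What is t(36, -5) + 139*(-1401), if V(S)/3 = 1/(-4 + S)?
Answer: -6231603/32 ≈ -1.9474e+5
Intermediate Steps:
J(k, p) = 0
V(S) = 3/(-4 + S)
r(x, v) = -15*v/2 (r(x, v) = 3*((v/2)*(0 - 5)) = 3*((v*(½))*(-5)) = 3*((v/2)*(-5)) = 3*(-5*v/2) = -15*v/2)
t(Z, E) = 45/(-4 + Z) (t(Z, E) = -(-15)*3/(-4 + Z) = -(-45)/(-4 + Z) = 45/(-4 + Z))
t(36, -5) + 139*(-1401) = 45/(-4 + 36) + 139*(-1401) = 45/32 - 194739 = -6231603/32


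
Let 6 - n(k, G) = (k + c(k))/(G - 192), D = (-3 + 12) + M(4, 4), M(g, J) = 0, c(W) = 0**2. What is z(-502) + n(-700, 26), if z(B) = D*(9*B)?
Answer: -3374798/83 ≈ -40660.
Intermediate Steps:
c(W) = 0
D = 9 (D = (-3 + 12) + 0 = 9 + 0 = 9)
n(k, G) = 6 - k/(-192 + G) (n(k, G) = 6 - (k + 0)/(G - 192) = 6 - k/(-192 + G))
z(B) = 81*B (z(B) = 9*(9*B) = 81*B)
z(-502) + n(-700, 26) = 81*(-502) + (-1152 - 1*(-700) + 6*26)/(-192 + 26) = -40662 + (-1152 + 700 + 156)/(-166) = -40662 - 1/166*(-296) = -40662 + 148/83 = -3374798/83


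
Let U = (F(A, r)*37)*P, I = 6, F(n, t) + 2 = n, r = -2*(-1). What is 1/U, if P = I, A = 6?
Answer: 1/888 ≈ 0.0011261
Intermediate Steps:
r = 2
F(n, t) = -2 + n
P = 6
U = 888 (U = ((-2 + 6)*37)*6 = (4*37)*6 = 148*6 = 888)
1/U = 1/888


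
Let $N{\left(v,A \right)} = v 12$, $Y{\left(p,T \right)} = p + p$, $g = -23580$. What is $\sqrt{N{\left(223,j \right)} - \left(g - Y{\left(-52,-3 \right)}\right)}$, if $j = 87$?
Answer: $2 \sqrt{6538} \approx 161.72$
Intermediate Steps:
$Y{\left(p,T \right)} = 2 p$
$N{\left(v,A \right)} = 12 v$
$\sqrt{N{\left(223,j \right)} - \left(g - Y{\left(-52,-3 \right)}\right)} = \sqrt{12 \cdot 223 + \left(2 \left(-52\right) - -23580\right)} = \sqrt{2676 + \left(-104 + 23580\right)} = \sqrt{2676 + 23476} = \sqrt{26152} = 2 \sqrt{6538}$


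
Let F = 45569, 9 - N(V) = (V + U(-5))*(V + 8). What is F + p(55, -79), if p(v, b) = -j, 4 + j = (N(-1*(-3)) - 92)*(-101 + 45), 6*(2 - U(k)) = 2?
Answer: 114151/3 ≈ 38050.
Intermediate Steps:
U(k) = 5/3 (U(k) = 2 - 1/6*2 = 2 - 1/3 = 5/3)
N(V) = 9 - (8 + V)*(5/3 + V) (N(V) = 9 - (V + 5/3)*(V + 8) = 9 - (5/3 + V)*(8 + V) = 9 - (8 + V)*(5/3 + V))
j = 22556/3 (j = -4 + ((-13/3 - (-1*(-3))**2 - (-29)*(-3)/3) - 92)*(-101 + 45) = -4 + ((-13/3 - 1*3**2 - 29/3*3) - 92)*(-56) = -4 + ((-13/3 - 1*9 - 29) - 92)*(-56) = -4 + ((-13/3 - 9 - 29) - 92)*(-56) = -4 + (-127/3 - 92)*(-56) = -4 - 403/3*(-56) = -4 + 22568/3 = 22556/3 ≈ 7518.7)
p(v, b) = -22556/3 (p(v, b) = -1*22556/3 = -22556/3)
F + p(55, -79) = 45569 - 22556/3 = 114151/3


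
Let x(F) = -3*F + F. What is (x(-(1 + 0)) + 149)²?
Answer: 22801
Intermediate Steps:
x(F) = -2*F
(x(-(1 + 0)) + 149)² = (-(-2)*(1 + 0) + 149)² = (-(-2) + 149)² = (-2*(-1) + 149)² = (2 + 149)² = 151² = 22801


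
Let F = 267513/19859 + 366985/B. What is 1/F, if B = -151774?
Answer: 430582838/4759080421 ≈ 0.090476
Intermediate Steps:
F = 4759080421/430582838 (F = 267513/19859 + 366985/(-151774) = 267513*(1/19859) + 366985*(-1/151774) = 267513/19859 - 366985/151774 = 4759080421/430582838 ≈ 11.053)
1/F = 1/(4759080421/430582838) = 430582838/4759080421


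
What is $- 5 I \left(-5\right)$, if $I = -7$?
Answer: $-175$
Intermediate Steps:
$- 5 I \left(-5\right) = \left(-5\right) \left(-7\right) \left(-5\right) = 35 \left(-5\right) = -175$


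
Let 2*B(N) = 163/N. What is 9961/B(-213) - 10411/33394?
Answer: -141705329077/5443222 ≈ -26033.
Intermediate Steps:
B(N) = 163/(2*N) (B(N) = (163/N)/2 = 163/(2*N))
9961/B(-213) - 10411/33394 = 9961/(((163/2)/(-213))) - 10411/33394 = 9961/(((163/2)*(-1/213))) - 10411*1/33394 = 9961/(-163/426) - 10411/33394 = 9961*(-426/163) - 10411/33394 = -4243386/163 - 10411/33394 = -141705329077/5443222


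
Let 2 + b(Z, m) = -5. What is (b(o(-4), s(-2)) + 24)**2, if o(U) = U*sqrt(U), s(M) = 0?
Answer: 289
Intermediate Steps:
o(U) = U**(3/2)
b(Z, m) = -7 (b(Z, m) = -2 - 5 = -7)
(b(o(-4), s(-2)) + 24)**2 = (-7 + 24)**2 = 17**2 = 289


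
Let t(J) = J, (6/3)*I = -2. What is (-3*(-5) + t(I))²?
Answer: 196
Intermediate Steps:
I = -1 (I = (½)*(-2) = -1)
(-3*(-5) + t(I))² = (-3*(-5) - 1)² = (15 - 1)² = 14² = 196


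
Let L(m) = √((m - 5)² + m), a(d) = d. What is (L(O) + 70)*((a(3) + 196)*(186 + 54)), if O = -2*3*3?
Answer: 3343200 + 47760*√511 ≈ 4.4228e+6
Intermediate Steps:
O = -18 (O = -6*3 = -18)
L(m) = √(m + (-5 + m)²) (L(m) = √((-5 + m)² + m) = √(m + (-5 + m)²))
(L(O) + 70)*((a(3) + 196)*(186 + 54)) = (√(-18 + (-5 - 18)²) + 70)*((3 + 196)*(186 + 54)) = (√(-18 + (-23)²) + 70)*(199*240) = (√(-18 + 529) + 70)*47760 = (√511 + 70)*47760 = (70 + √511)*47760 = 3343200 + 47760*√511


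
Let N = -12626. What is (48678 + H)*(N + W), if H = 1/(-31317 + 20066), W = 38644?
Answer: 14249438773186/11251 ≈ 1.2665e+9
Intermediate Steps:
H = -1/11251 (H = 1/(-11251) = -1/11251 ≈ -8.8881e-5)
(48678 + H)*(N + W) = (48678 - 1/11251)*(-12626 + 38644) = (547676177/11251)*26018 = 14249438773186/11251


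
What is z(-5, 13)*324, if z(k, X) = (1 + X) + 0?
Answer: 4536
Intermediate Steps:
z(k, X) = 1 + X
z(-5, 13)*324 = (1 + 13)*324 = 14*324 = 4536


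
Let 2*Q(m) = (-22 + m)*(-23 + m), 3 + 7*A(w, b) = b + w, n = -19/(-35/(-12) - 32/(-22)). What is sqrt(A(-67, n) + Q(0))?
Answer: sqrt(3954055791)/4039 ≈ 15.569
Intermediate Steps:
n = -2508/577 (n = -19/(-35*(-1/12) - 32*(-1/22)) = -19/(35/12 + 16/11) = -19/577/132 = -19*132/577 = -2508/577 ≈ -4.3466)
A(w, b) = -3/7 + b/7 + w/7 (A(w, b) = -3/7 + (b + w)/7 = -3/7 + (b/7 + w/7) = -3/7 + b/7 + w/7)
Q(m) = (-23 + m)*(-22 + m)/2 (Q(m) = ((-22 + m)*(-23 + m))/2 = ((-23 + m)*(-22 + m))/2 = (-23 + m)*(-22 + m)/2)
sqrt(A(-67, n) + Q(0)) = sqrt((-3/7 + (1/7)*(-2508/577) + (1/7)*(-67)) + (253 + (1/2)*0**2 - 45/2*0)) = sqrt((-3/7 - 2508/4039 - 67/7) + (253 + (1/2)*0 + 0)) = sqrt(-42898/4039 + (253 + 0 + 0)) = sqrt(-42898/4039 + 253) = sqrt(978969/4039) = sqrt(3954055791)/4039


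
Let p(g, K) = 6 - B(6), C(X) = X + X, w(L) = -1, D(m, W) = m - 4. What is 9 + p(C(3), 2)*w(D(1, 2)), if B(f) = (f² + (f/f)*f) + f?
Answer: 51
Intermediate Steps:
D(m, W) = -4 + m
C(X) = 2*X
B(f) = f² + 2*f (B(f) = (f² + 1*f) + f = (f² + f) + f = (f + f²) + f = f² + 2*f)
p(g, K) = -42 (p(g, K) = 6 - 6*(2 + 6) = 6 - 6*8 = 6 - 1*48 = 6 - 48 = -42)
9 + p(C(3), 2)*w(D(1, 2)) = 9 - 42*(-1) = 9 + 42 = 51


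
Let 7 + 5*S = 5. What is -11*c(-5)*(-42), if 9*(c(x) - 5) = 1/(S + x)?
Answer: 186340/81 ≈ 2300.5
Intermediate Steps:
S = -⅖ (S = -7/5 + (⅕)*5 = -7/5 + 1 = -⅖ ≈ -0.40000)
c(x) = 5 + 1/(9*(-⅖ + x))
-11*c(-5)*(-42) = -55*(-17 + 45*(-5))/(9*(-2 + 5*(-5)))*(-42) = -55*(-17 - 225)/(9*(-2 - 25))*(-42) = -55*(-242)/(9*(-27))*(-42) = -55*(-1)*(-242)/(9*27)*(-42) = -11*1210/243*(-42) = -13310/243*(-42) = 186340/81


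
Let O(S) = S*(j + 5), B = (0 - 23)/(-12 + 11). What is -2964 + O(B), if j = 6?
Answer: -2711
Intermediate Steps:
B = 23 (B = -23/(-1) = -23*(-1) = 23)
O(S) = 11*S (O(S) = S*(6 + 5) = S*11 = 11*S)
-2964 + O(B) = -2964 + 11*23 = -2964 + 253 = -2711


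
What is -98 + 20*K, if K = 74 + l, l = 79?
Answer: 2962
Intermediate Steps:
K = 153 (K = 74 + 79 = 153)
-98 + 20*K = -98 + 20*153 = -98 + 3060 = 2962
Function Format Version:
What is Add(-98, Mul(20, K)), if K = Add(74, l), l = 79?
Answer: 2962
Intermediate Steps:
K = 153 (K = Add(74, 79) = 153)
Add(-98, Mul(20, K)) = Add(-98, Mul(20, 153)) = Add(-98, 3060) = 2962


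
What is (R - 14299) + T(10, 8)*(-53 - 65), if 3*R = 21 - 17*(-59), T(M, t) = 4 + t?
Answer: -46121/3 ≈ -15374.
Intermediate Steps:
R = 1024/3 (R = (21 - 17*(-59))/3 = (21 + 1003)/3 = (⅓)*1024 = 1024/3 ≈ 341.33)
(R - 14299) + T(10, 8)*(-53 - 65) = (1024/3 - 14299) + (4 + 8)*(-53 - 65) = -41873/3 + 12*(-118) = -41873/3 - 1416 = -46121/3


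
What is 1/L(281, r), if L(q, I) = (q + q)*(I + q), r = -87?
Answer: 1/109028 ≈ 9.1720e-6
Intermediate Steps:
L(q, I) = 2*q*(I + q) (L(q, I) = (2*q)*(I + q) = 2*q*(I + q))
1/L(281, r) = 1/(2*281*(-87 + 281)) = 1/(2*281*194) = 1/109028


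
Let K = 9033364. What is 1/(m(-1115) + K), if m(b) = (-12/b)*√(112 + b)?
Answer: 2807625989725/25362307541046221008 - 3345*I*√1003/25362307541046221008 ≈ 1.107e-7 - 4.1769e-15*I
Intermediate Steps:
m(b) = -12*√(112 + b)/b
1/(m(-1115) + K) = 1/(-12*√(112 - 1115)/(-1115) + 9033364) = 1/(-12*(-1/1115)*√(-1003) + 9033364) = 1/(-12*(-1/1115)*I*√1003 + 9033364) = 1/(12*I*√1003/1115 + 9033364) = 1/(9033364 + 12*I*√1003/1115)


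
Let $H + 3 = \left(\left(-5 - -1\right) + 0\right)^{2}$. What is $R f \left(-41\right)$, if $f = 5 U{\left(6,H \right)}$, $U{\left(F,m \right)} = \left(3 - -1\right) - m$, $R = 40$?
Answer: $73800$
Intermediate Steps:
$H = 13$ ($H = -3 + \left(\left(-5 - -1\right) + 0\right)^{2} = -3 + \left(\left(-5 + 1\right) + 0\right)^{2} = -3 + \left(-4 + 0\right)^{2} = -3 + \left(-4\right)^{2} = -3 + 16 = 13$)
$U{\left(F,m \right)} = 4 - m$ ($U{\left(F,m \right)} = \left(3 + 1\right) - m = 4 - m$)
$f = -45$ ($f = 5 \left(4 - 13\right) = 5 \left(-9\right) = -45$)
$R f \left(-41\right) = 40 \left(-45\right) \left(-41\right) = \left(-1800\right) \left(-41\right) = 73800$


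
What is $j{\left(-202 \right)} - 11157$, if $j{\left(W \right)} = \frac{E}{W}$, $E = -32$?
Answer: $- \frac{1126841}{101} \approx -11157.0$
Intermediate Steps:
$j{\left(W \right)} = - \frac{32}{W}$
$j{\left(-202 \right)} - 11157 = - \frac{32}{-202} - 11157 = \left(-32\right) \left(- \frac{1}{202}\right) - 11157 = \frac{16}{101} - 11157 = - \frac{1126841}{101}$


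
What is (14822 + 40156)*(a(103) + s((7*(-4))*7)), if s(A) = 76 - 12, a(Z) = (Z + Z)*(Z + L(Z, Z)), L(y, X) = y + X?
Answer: 3503088204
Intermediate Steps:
L(y, X) = X + y
a(Z) = 6*Z**2 (a(Z) = (Z + Z)*(Z + (Z + Z)) = (2*Z)*(Z + 2*Z) = (2*Z)*(3*Z) = 6*Z**2)
s(A) = 64
(14822 + 40156)*(a(103) + s((7*(-4))*7)) = (14822 + 40156)*(6*103**2 + 64) = 54978*(6*10609 + 64) = 54978*(63654 + 64) = 54978*63718 = 3503088204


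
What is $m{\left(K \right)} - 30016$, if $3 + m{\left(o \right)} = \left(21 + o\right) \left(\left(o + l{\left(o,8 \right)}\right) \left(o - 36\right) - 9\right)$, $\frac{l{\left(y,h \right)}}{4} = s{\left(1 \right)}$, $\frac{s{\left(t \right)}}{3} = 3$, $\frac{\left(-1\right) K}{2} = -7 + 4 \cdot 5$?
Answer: $-26874$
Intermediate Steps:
$K = -26$ ($K = - 2 \left(-7 + 4 \cdot 5\right) = - 2 \left(-7 + 20\right) = \left(-2\right) 13 = -26$)
$s{\left(t \right)} = 9$ ($s{\left(t \right)} = 3 \cdot 3 = 9$)
$l{\left(y,h \right)} = 36$ ($l{\left(y,h \right)} = 4 \cdot 9 = 36$)
$m{\left(o \right)} = -3 + \left(-9 + \left(-36 + o\right) \left(36 + o\right)\right) \left(21 + o\right)$ ($m{\left(o \right)} = -3 + \left(21 + o\right) \left(\left(o + 36\right) \left(o - 36\right) - 9\right) = -3 + \left(21 + o\right) \left(\left(36 + o\right) \left(-36 + o\right) - 9\right) = -3 + \left(21 + o\right) \left(\left(-36 + o\right) \left(36 + o\right) - 9\right) = -3 + \left(21 + o\right) \left(-9 + \left(-36 + o\right) \left(36 + o\right)\right) = -3 + \left(-9 + \left(-36 + o\right) \left(36 + o\right)\right) \left(21 + o\right)$)
$m{\left(K \right)} - 30016 = \left(-27408 + \left(-26\right)^{3} - -33930 + 21 \left(-26\right)^{2}\right) - 30016 = \left(-27408 - 17576 + 33930 + 21 \cdot 676\right) - 30016 = \left(-27408 - 17576 + 33930 + 14196\right) - 30016 = 3142 - 30016 = -26874$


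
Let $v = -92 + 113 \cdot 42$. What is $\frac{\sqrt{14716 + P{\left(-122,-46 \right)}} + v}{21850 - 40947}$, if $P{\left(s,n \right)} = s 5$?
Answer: $- \frac{358}{1469} - \frac{\sqrt{14106}}{19097} \approx -0.24992$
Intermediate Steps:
$P{\left(s,n \right)} = 5 s$
$v = 4654$ ($v = -92 + 4746 = 4654$)
$\frac{\sqrt{14716 + P{\left(-122,-46 \right)}} + v}{21850 - 40947} = \frac{\sqrt{14716 + 5 \left(-122\right)} + 4654}{21850 - 40947} = \frac{\sqrt{14716 - 610} + 4654}{-19097} = \left(\sqrt{14106} + 4654\right) \left(- \frac{1}{19097}\right) = \left(4654 + \sqrt{14106}\right) \left(- \frac{1}{19097}\right) = - \frac{358}{1469} - \frac{\sqrt{14106}}{19097}$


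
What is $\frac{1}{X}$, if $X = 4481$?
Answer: $\frac{1}{4481} \approx 0.00022316$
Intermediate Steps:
$\frac{1}{X} = \frac{1}{4481}$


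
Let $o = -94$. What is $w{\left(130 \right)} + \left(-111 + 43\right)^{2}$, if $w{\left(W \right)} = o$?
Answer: $4530$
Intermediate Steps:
$w{\left(W \right)} = -94$
$w{\left(130 \right)} + \left(-111 + 43\right)^{2} = -94 + \left(-111 + 43\right)^{2} = -94 + \left(-68\right)^{2} = -94 + 4624 = 4530$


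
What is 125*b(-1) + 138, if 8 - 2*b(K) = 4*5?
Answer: -612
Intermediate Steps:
b(K) = -6 (b(K) = 4 - 2*5 = 4 - ½*20 = 4 - 10 = -6)
125*b(-1) + 138 = 125*(-6) + 138 = -750 + 138 = -612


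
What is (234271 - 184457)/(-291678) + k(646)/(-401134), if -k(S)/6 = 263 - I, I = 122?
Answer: -4933832372/29250490713 ≈ -0.16868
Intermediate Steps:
k(S) = -846 (k(S) = -6*(263 - 1*122) = -6*(263 - 122) = -6*141 = -846)
(234271 - 184457)/(-291678) + k(646)/(-401134) = (234271 - 184457)/(-291678) - 846/(-401134) = 49814*(-1/291678) - 846*(-1/401134) = -24907/145839 + 423/200567 = -4933832372/29250490713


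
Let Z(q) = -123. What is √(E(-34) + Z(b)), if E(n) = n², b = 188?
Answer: √1033 ≈ 32.140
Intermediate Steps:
√(E(-34) + Z(b)) = √((-34)² - 123) = √(1156 - 123) = √1033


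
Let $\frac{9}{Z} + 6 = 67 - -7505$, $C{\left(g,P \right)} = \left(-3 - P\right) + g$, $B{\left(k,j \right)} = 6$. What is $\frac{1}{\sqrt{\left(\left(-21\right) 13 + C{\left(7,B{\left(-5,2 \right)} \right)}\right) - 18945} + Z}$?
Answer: $\frac{7566}{122248502489} - \frac{394350008 i \sqrt{5}}{122248502489} \approx 6.189 \cdot 10^{-8} - 0.0072131 i$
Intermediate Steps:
$C{\left(g,P \right)} = -3 + g - P$
$Z = \frac{3}{2522}$ ($Z = \frac{9}{-6 + \left(67 - -7505\right)} = \frac{9}{-6 + \left(67 + 7505\right)} = \frac{9}{-6 + 7572} = \frac{9}{7566} = 9 \cdot \frac{1}{7566} = \frac{3}{2522} \approx 0.0011895$)
$\frac{1}{\sqrt{\left(\left(-21\right) 13 + C{\left(7,B{\left(-5,2 \right)} \right)}\right) - 18945} + Z} = \frac{1}{\sqrt{\left(\left(-21\right) 13 - 2\right) - 18945} + \frac{3}{2522}} = \frac{1}{\sqrt{\left(-273 - 2\right) - 18945} + \frac{3}{2522}} = \frac{1}{\sqrt{-275 - 18945} + \frac{3}{2522}} = \frac{1}{\sqrt{-19220} + \frac{3}{2522}} = \frac{1}{62 i \sqrt{5} + \frac{3}{2522}} = \frac{1}{\frac{3}{2522} + 62 i \sqrt{5}}$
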